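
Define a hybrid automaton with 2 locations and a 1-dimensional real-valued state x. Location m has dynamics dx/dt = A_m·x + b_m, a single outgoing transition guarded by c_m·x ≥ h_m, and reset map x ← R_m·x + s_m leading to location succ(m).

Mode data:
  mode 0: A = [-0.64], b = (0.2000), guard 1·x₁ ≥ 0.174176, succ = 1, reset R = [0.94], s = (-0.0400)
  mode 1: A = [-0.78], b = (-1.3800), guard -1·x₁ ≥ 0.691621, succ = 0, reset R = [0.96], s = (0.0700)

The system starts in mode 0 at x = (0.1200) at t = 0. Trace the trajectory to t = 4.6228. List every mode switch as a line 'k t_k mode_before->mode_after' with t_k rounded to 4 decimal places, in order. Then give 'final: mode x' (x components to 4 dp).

1 0.5164 0->1
2 1.2387 1->0
3 4.1761 0->1
final: 1 -0.4332

Mode 0: guard c·x = 0.1742 hit at Δt = 0.5164 (t = 0.5164), x⁻ = (0.1742) → reset → x⁺ = (0.1237), jump to mode 1
Mode 1: guard c·x = 0.6916 hit at Δt = 0.7223 (t = 1.2387), x⁻ = (-0.6916) → reset → x⁺ = (-0.5940), jump to mode 0
Mode 0: guard c·x = 0.1742 hit at Δt = 2.9374 (t = 4.1761), x⁻ = (0.1742) → reset → x⁺ = (0.1237), jump to mode 1
Mode 1: flow for 0.4467 to horizon, guard not reached → x = (-0.4332)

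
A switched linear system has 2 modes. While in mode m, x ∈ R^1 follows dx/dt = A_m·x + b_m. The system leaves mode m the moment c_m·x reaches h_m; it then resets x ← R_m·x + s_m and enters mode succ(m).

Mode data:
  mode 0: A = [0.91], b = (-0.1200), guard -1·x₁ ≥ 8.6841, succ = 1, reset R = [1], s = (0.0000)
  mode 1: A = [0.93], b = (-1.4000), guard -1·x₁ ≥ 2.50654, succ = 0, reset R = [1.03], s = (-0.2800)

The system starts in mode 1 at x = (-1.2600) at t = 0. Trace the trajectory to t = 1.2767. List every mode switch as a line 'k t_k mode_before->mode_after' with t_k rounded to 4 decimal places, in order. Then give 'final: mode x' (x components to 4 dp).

Mode 1: guard c·x = 2.5065 hit at Δt = 0.4001 (t = 0.4001), x⁻ = (-2.5065) → reset → x⁺ = (-2.8617), jump to mode 0
Mode 0: flow for 0.8766 to horizon, guard not reached → x = (-6.5153)

1 0.4001 1->0
final: 0 -6.5153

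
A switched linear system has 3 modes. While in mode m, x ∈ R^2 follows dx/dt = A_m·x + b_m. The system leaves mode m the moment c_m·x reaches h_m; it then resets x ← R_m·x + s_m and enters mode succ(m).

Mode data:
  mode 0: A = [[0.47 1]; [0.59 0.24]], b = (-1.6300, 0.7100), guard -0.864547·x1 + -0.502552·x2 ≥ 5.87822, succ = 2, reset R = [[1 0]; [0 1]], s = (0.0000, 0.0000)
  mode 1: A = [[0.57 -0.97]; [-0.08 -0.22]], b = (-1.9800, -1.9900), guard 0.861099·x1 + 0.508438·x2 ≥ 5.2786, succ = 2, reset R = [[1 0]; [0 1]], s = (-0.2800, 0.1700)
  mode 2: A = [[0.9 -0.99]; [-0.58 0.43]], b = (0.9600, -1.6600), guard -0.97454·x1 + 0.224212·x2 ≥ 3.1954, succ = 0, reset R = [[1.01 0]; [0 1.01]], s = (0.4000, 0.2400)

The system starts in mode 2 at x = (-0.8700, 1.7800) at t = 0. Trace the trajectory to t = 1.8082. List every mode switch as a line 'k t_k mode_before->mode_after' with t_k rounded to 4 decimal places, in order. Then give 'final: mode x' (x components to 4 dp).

Mode 2: guard c·x = 3.1954 hit at Δt = 0.8549 (t = 0.8549), x⁻ = (-2.8514, 1.8579) → reset → x⁺ = (-2.4800, 2.1165), jump to mode 0
Mode 0: flow for 0.9533 to horizon, guard not reached → x = (-3.5226, 1.5868)

1 0.8549 2->0
final: 0 -3.5226 1.5868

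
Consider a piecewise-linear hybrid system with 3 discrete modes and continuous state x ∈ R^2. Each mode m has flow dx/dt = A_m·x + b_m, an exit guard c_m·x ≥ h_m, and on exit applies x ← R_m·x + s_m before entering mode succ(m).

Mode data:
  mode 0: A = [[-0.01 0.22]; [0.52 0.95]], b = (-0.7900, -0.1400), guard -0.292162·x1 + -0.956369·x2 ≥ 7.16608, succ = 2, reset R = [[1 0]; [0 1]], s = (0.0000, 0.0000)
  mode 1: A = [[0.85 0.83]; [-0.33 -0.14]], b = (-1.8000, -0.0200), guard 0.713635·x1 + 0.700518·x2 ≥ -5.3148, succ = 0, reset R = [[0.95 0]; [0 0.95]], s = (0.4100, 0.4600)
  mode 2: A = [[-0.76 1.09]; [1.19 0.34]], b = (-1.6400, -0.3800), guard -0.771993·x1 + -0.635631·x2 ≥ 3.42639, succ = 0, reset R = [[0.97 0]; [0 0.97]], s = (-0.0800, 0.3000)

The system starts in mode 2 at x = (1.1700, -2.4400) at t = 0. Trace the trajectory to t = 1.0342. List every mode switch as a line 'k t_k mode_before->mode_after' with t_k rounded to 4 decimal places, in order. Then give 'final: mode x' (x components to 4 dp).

1 0.6214 2->0
final: 0 -2.3075 -5.0927

Mode 2: guard c·x = 3.4264 hit at Δt = 0.6214 (t = 0.6214), x⁻ = (-1.5947, -3.4537) → reset → x⁺ = (-1.6269, -3.0501), jump to mode 0
Mode 0: flow for 0.4128 to horizon, guard not reached → x = (-2.3075, -5.0927)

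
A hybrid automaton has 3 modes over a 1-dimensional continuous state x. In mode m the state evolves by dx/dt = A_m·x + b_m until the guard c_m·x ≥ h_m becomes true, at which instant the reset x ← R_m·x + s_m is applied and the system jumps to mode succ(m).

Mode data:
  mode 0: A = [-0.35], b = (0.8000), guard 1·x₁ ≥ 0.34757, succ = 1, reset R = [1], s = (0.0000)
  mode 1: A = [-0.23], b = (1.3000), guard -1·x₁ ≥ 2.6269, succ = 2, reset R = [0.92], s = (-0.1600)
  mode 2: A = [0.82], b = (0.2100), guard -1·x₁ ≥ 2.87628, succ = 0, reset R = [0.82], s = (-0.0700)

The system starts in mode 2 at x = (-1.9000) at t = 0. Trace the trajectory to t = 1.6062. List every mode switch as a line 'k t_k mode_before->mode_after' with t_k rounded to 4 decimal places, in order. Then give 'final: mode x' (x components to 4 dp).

Mode 2: guard c·x = 2.8763 hit at Δt = 0.5685 (t = 0.5685), x⁻ = (-2.8763) → reset → x⁺ = (-2.4285), jump to mode 0
Mode 0: flow for 1.0377 to horizon, guard not reached → x = (-0.9928)

1 0.5685 2->0
final: 0 -0.9928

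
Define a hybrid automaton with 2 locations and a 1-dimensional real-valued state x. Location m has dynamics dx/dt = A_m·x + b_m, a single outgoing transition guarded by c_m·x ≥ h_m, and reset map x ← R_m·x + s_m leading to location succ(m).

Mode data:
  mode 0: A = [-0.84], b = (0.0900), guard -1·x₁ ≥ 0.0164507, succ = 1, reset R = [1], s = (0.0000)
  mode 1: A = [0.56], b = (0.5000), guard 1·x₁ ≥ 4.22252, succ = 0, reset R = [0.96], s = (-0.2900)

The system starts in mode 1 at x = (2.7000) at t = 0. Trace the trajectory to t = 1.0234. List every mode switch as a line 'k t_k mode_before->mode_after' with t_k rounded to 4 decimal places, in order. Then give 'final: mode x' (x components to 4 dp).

Mode 1: guard c·x = 4.2225 hit at Δt = 0.6309 (t = 0.6309), x⁻ = (4.2225) → reset → x⁺ = (3.7636), jump to mode 0
Mode 0: flow for 0.3925 to horizon, guard not reached → x = (2.7367)

1 0.6309 1->0
final: 0 2.7367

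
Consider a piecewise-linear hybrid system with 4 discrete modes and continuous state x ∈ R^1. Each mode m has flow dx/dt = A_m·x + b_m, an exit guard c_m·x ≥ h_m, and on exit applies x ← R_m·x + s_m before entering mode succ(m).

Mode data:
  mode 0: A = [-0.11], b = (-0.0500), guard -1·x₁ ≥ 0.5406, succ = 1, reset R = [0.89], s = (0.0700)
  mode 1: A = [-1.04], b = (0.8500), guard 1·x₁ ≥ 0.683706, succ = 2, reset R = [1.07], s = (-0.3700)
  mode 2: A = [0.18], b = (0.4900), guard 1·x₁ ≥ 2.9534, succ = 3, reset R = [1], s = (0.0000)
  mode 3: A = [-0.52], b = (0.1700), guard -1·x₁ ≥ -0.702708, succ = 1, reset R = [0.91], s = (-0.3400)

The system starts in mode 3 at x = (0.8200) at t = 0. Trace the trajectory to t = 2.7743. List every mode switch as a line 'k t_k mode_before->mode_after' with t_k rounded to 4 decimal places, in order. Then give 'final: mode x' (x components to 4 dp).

1 0.5224 3->1
2 1.8251 1->2
final: 2 0.9361

Mode 3: guard c·x = -0.7027 hit at Δt = 0.5224 (t = 0.5224), x⁻ = (0.7027) → reset → x⁺ = (0.2995), jump to mode 1
Mode 1: guard c·x = 0.6837 hit at Δt = 1.3027 (t = 1.8251), x⁻ = (0.6837) → reset → x⁺ = (0.3616), jump to mode 2
Mode 2: flow for 0.9492 to horizon, guard not reached → x = (0.9361)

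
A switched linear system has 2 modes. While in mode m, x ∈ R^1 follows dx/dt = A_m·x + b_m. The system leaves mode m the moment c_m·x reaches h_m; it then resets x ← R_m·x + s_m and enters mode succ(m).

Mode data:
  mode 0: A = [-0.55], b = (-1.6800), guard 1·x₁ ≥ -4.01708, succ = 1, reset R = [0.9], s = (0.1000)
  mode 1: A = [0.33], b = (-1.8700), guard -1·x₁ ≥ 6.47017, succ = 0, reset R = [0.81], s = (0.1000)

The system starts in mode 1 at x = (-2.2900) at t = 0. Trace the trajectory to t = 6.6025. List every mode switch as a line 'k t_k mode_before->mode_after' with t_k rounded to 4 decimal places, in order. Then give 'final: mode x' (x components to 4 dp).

1 1.2795 1->0
2 2.6860 0->1
3 3.5314 1->0
4 4.9379 0->1
5 5.7834 1->0
final: 0 -4.3841

Mode 1: guard c·x = 6.4702 hit at Δt = 1.2795 (t = 1.2795), x⁻ = (-6.4702) → reset → x⁺ = (-5.1408), jump to mode 0
Mode 0: guard c·x = -4.0171 hit at Δt = 1.4065 (t = 2.6860), x⁻ = (-4.0171) → reset → x⁺ = (-3.5154), jump to mode 1
Mode 1: guard c·x = 6.4702 hit at Δt = 0.8454 (t = 3.5314), x⁻ = (-6.4702) → reset → x⁺ = (-5.1408), jump to mode 0
Mode 0: guard c·x = -4.0171 hit at Δt = 1.4065 (t = 4.9379), x⁻ = (-4.0171) → reset → x⁺ = (-3.5154), jump to mode 1
Mode 1: guard c·x = 6.4702 hit at Δt = 0.8454 (t = 5.7834), x⁻ = (-6.4702) → reset → x⁺ = (-5.1408), jump to mode 0
Mode 0: flow for 0.8191 to horizon, guard not reached → x = (-4.3841)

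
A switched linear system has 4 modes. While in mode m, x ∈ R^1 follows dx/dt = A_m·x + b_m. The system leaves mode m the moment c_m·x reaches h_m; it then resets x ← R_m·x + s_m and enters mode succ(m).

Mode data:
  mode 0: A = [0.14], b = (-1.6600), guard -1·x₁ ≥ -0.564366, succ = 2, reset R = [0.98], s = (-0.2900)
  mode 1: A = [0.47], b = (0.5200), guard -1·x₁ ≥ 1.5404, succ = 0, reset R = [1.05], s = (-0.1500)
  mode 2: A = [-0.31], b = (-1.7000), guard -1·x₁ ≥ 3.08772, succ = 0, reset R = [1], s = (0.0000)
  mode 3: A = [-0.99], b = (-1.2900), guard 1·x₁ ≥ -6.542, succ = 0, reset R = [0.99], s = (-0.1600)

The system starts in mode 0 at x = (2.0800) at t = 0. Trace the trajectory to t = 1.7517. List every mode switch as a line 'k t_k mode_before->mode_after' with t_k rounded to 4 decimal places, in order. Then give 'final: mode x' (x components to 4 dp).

Mode 0: guard c·x = -0.5644 hit at Δt = 1.0294 (t = 1.0294), x⁻ = (0.5644) → reset → x⁺ = (0.2631), jump to mode 2
Mode 2: flow for 0.7223 to horizon, guard not reached → x = (-0.8898)

1 1.0294 0->2
final: 2 -0.8898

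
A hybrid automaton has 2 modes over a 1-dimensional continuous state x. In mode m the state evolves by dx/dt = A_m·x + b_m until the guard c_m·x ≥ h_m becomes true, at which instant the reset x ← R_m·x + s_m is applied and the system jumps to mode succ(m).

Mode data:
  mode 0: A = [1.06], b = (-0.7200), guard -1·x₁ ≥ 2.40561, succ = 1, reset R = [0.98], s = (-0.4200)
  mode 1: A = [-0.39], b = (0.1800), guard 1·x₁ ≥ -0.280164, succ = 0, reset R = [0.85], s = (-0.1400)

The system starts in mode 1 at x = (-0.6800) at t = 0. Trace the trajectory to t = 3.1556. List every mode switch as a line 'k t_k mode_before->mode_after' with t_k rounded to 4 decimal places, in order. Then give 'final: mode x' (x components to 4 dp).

1 1.1056 1->0
2 2.1157 0->1
final: 1 -1.6976

Mode 1: guard c·x = -0.2802 hit at Δt = 1.1056 (t = 1.1056), x⁻ = (-0.2802) → reset → x⁺ = (-0.3781), jump to mode 0
Mode 0: guard c·x = 2.4056 hit at Δt = 1.0101 (t = 2.1157), x⁻ = (-2.4056) → reset → x⁺ = (-2.7775), jump to mode 1
Mode 1: flow for 1.0399 to horizon, guard not reached → x = (-1.6976)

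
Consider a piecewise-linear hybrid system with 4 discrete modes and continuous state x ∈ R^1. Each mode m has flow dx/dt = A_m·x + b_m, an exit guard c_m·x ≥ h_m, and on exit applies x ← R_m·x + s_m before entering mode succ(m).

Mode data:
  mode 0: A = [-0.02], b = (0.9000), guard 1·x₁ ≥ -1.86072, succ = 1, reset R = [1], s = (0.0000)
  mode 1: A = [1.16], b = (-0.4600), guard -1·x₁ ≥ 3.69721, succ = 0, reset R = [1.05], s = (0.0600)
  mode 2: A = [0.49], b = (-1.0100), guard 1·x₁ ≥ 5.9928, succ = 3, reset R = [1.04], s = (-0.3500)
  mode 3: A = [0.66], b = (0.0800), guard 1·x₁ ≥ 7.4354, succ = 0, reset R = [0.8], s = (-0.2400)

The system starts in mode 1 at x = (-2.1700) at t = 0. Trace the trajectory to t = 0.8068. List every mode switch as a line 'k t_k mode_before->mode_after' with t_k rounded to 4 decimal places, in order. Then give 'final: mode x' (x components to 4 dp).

Mode 1: guard c·x = 3.6972 hit at Δt = 0.4025 (t = 0.4025), x⁻ = (-3.6972) → reset → x⁺ = (-3.8221), jump to mode 0
Mode 0: flow for 0.4043 to horizon, guard not reached → x = (-3.4289)

1 0.4025 1->0
final: 0 -3.4289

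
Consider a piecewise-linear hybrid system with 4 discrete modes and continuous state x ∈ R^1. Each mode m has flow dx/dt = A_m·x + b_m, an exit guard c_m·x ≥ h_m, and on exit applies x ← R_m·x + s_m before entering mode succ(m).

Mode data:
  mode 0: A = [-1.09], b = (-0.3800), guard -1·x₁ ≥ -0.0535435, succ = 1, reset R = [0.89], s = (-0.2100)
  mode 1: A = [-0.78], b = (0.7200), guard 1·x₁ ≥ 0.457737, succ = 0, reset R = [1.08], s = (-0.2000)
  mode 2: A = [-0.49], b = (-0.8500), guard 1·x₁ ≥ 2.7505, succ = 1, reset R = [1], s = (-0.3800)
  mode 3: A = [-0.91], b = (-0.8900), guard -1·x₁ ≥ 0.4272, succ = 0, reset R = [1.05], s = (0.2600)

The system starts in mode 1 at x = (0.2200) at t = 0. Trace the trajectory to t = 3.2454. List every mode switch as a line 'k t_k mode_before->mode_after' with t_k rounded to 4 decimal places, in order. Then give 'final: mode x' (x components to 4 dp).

Mode 1: guard c·x = 0.4577 hit at Δt = 0.5291 (t = 0.5291), x⁻ = (0.4577) → reset → x⁺ = (0.2944), jump to mode 0
Mode 0: guard c·x = -0.0535 hit at Δt = 0.4305 (t = 0.9596), x⁻ = (0.0535) → reset → x⁺ = (-0.1623), jump to mode 1
Mode 1: guard c·x = 0.4577 hit at Δt = 1.0858 (t = 2.0454), x⁻ = (0.4577) → reset → x⁺ = (0.2944), jump to mode 0
Mode 0: guard c·x = -0.0535 hit at Δt = 0.4305 (t = 2.4759), x⁻ = (0.0535) → reset → x⁺ = (-0.1623), jump to mode 1
Mode 1: flow for 0.7695 to horizon, guard not reached → x = (0.3275)

1 0.5291 1->0
2 0.9596 0->1
3 2.0454 1->0
4 2.4759 0->1
final: 1 0.3275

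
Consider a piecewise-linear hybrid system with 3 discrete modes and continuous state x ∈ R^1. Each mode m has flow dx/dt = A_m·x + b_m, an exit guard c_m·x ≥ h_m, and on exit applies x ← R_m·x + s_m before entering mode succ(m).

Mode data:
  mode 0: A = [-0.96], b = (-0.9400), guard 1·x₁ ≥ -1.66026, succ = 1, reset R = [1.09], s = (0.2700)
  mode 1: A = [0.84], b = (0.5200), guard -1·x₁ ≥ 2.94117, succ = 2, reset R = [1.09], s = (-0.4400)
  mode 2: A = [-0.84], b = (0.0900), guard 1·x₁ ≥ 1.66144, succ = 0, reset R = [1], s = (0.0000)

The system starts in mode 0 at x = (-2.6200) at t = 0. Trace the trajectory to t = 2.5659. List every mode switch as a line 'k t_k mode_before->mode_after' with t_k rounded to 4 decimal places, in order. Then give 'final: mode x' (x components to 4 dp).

Mode 0: guard c·x = -1.6603 hit at Δt = 0.9159 (t = 0.9159), x⁻ = (-1.6603) → reset → x⁺ = (-1.5397), jump to mode 1
Mode 1: guard c·x = 2.9412 hit at Δt = 1.1014 (t = 2.0173), x⁻ = (-2.9412) → reset → x⁺ = (-3.6459), jump to mode 2
Mode 2: flow for 0.5486 to horizon, guard not reached → x = (-2.2601)

1 0.9159 0->1
2 2.0173 1->2
final: 2 -2.2601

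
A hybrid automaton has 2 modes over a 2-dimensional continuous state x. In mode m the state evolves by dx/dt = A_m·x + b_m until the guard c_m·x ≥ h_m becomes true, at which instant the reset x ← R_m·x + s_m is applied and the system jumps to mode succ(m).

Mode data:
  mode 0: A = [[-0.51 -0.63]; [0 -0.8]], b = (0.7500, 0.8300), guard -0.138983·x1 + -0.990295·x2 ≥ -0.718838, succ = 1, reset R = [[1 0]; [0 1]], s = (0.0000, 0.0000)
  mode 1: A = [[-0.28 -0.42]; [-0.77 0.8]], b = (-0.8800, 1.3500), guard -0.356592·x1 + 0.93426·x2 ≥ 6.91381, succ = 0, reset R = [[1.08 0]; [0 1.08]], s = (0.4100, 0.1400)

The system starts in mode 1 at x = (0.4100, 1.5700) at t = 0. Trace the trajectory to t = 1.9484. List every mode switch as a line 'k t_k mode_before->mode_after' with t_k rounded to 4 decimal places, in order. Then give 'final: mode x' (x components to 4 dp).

1 1.0756 1->0
final: 0 -2.9850 4.1641

Mode 1: guard c·x = 6.9138 hit at Δt = 1.0756 (t = 1.0756), x⁻ = (-1.9642, 6.6506) → reset → x⁺ = (-1.7113, 7.3227), jump to mode 0
Mode 0: flow for 0.8728 to horizon, guard not reached → x = (-2.9850, 4.1641)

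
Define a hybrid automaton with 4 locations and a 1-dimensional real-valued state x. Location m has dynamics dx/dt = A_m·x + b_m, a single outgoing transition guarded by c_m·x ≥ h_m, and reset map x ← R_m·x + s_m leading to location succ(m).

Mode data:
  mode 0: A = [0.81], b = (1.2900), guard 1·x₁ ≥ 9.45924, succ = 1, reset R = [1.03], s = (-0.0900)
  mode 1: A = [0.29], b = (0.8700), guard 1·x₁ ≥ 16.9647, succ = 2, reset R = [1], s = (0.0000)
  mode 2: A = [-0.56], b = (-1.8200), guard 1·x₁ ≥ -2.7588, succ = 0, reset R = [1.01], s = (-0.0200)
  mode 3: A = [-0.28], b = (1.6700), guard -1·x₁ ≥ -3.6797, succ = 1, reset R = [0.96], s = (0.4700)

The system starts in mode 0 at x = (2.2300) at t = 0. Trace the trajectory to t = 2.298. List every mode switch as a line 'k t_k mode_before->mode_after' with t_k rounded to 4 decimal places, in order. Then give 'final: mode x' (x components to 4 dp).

1 1.3107 0->1
final: 1 13.8477

Mode 0: guard c·x = 9.4592 hit at Δt = 1.3107 (t = 1.3107), x⁻ = (9.4592) → reset → x⁺ = (9.6530), jump to mode 1
Mode 1: flow for 0.9873 to horizon, guard not reached → x = (13.8477)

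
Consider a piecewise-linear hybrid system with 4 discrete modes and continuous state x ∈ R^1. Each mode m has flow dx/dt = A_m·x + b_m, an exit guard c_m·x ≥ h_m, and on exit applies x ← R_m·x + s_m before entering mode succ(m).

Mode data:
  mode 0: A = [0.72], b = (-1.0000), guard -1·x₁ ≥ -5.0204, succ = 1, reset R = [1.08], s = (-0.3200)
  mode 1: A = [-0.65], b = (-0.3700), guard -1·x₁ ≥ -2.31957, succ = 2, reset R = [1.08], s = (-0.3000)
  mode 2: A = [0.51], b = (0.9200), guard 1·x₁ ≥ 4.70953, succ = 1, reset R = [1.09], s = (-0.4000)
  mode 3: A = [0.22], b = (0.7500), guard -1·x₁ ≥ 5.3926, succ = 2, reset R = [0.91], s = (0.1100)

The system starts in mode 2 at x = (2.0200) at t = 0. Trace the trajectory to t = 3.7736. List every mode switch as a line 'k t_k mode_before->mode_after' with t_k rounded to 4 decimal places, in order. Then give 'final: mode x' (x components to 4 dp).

Mode 2: guard c·x = 4.7095 hit at Δt = 1.0443 (t = 1.0443), x⁻ = (4.7095) → reset → x⁺ = (4.7334), jump to mode 1
Mode 1: guard c·x = -2.3196 hit at Δt = 0.9344 (t = 1.9787), x⁻ = (2.3196) → reset → x⁺ = (2.2051), jump to mode 2
Mode 2: guard c·x = 4.7095 hit at Δt = 0.9516 (t = 2.9303), x⁻ = (4.7095) → reset → x⁺ = (4.7334), jump to mode 1
Mode 1: flow for 0.8433 to horizon, guard not reached → x = (2.4958)

1 1.0443 2->1
2 1.9787 1->2
3 2.9303 2->1
final: 1 2.4958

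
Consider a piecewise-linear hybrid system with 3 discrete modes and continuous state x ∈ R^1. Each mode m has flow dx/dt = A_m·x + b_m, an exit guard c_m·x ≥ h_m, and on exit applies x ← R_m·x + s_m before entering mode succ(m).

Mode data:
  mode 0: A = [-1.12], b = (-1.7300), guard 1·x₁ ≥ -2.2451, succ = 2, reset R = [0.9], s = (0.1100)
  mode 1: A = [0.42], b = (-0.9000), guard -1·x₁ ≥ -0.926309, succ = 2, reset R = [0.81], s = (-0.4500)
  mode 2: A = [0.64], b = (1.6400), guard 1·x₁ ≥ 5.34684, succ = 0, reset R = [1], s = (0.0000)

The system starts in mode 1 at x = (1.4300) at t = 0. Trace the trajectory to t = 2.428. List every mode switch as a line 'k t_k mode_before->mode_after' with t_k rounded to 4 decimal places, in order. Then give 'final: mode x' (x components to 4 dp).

1 1.2726 1->2
final: 2 3.4345

Mode 1: guard c·x = -0.9263 hit at Δt = 1.2726 (t = 1.2726), x⁻ = (0.9263) → reset → x⁺ = (0.3003), jump to mode 2
Mode 2: flow for 1.1554 to horizon, guard not reached → x = (3.4345)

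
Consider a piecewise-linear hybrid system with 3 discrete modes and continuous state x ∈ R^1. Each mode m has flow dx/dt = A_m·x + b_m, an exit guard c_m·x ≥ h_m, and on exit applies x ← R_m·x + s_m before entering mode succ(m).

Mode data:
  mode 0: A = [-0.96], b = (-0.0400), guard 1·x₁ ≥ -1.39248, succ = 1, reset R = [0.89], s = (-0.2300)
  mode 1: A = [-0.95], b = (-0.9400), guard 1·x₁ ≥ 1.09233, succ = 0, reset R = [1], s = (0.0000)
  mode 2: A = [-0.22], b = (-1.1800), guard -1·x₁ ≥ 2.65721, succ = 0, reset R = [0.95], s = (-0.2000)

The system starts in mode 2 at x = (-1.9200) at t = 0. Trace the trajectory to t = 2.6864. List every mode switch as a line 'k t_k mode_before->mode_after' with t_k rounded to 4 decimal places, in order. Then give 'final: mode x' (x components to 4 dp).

1 1.0950 2->0
2 1.8097 0->1
final: 1 -1.1981

Mode 2: guard c·x = 2.6572 hit at Δt = 1.0950 (t = 1.0950), x⁻ = (-2.6572) → reset → x⁺ = (-2.7243), jump to mode 0
Mode 0: guard c·x = -1.3925 hit at Δt = 0.7147 (t = 1.8097), x⁻ = (-1.3925) → reset → x⁺ = (-1.4693), jump to mode 1
Mode 1: flow for 0.8767 to horizon, guard not reached → x = (-1.1981)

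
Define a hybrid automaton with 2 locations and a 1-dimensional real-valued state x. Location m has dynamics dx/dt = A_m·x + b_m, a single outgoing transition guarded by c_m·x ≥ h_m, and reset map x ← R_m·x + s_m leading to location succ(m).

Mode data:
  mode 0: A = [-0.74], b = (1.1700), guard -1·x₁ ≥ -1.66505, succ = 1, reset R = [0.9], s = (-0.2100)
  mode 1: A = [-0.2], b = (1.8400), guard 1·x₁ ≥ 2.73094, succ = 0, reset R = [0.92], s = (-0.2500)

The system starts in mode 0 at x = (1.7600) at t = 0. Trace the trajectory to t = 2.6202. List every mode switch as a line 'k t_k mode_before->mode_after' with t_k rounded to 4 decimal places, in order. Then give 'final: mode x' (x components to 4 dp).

Mode 0: guard c·x = -1.6650 hit at Δt = 1.0223 (t = 1.0223), x⁻ = (1.6650) → reset → x⁺ = (1.2885), jump to mode 1
Mode 1: guard c·x = 2.7309 hit at Δt = 1.0064 (t = 2.0287), x⁻ = (2.7309) → reset → x⁺ = (2.2625), jump to mode 0
Mode 0: flow for 0.5915 to horizon, guard not reached → x = (2.0209)

1 1.0223 0->1
2 2.0287 1->0
final: 0 2.0209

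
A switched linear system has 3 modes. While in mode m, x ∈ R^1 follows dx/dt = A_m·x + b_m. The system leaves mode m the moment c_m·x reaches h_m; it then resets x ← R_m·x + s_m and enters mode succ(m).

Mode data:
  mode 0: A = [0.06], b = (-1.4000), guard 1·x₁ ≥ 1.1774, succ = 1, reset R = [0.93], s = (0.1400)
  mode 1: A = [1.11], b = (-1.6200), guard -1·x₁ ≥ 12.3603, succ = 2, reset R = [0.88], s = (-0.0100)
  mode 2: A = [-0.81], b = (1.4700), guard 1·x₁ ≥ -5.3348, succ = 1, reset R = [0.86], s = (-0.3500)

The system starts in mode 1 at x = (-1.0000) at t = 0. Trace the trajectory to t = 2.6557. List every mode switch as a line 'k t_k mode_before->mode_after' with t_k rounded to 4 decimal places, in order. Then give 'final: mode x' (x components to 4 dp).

1 1.5551 1->2
2 2.2646 2->1
final: 1 -8.4157

Mode 1: guard c·x = 12.3603 hit at Δt = 1.5551 (t = 1.5551), x⁻ = (-12.3603) → reset → x⁺ = (-10.8871), jump to mode 2
Mode 2: guard c·x = -5.3348 hit at Δt = 0.7095 (t = 2.2646), x⁻ = (-5.3348) → reset → x⁺ = (-4.9379), jump to mode 1
Mode 1: flow for 0.3911 to horizon, guard not reached → x = (-8.4157)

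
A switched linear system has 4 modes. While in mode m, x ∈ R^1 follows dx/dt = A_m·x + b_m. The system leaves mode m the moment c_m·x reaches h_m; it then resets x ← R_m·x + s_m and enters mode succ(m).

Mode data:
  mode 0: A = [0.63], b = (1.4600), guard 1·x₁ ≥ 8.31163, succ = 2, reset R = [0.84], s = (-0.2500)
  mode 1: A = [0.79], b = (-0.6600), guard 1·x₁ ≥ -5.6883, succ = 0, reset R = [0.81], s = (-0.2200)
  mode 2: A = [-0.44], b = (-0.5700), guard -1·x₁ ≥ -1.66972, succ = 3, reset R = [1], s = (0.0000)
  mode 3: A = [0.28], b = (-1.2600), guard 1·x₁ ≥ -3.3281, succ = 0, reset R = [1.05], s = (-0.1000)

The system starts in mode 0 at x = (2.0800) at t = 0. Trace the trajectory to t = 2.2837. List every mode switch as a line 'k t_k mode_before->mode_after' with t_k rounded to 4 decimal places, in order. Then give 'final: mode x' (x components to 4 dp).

Mode 0: guard c·x = 8.3116 hit at Δt = 1.4009 (t = 1.4009), x⁻ = (8.3116) → reset → x⁺ = (6.7318), jump to mode 2
Mode 2: flow for 0.8828 to horizon, guard not reached → x = (4.1480)

1 1.4009 0->2
final: 2 4.1480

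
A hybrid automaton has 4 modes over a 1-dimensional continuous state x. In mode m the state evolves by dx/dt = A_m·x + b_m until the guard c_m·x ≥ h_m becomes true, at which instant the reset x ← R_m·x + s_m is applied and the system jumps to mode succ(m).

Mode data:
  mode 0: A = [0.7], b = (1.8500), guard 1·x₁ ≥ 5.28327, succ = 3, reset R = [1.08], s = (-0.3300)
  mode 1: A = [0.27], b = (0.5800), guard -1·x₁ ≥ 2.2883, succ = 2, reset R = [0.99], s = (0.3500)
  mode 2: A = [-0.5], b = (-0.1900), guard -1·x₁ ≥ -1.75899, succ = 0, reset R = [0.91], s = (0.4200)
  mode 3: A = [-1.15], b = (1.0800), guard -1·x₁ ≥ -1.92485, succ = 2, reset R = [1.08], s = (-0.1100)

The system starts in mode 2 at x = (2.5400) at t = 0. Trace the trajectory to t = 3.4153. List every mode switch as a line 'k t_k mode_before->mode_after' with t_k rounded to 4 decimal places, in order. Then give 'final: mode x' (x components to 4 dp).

1 0.6225 2->0
2 1.3802 0->3
3 2.6883 3->2
4 2.8755 2->0
final: 0 4.1621

Mode 2: guard c·x = -1.7590 hit at Δt = 0.6225 (t = 0.6225), x⁻ = (1.7590) → reset → x⁺ = (2.0207), jump to mode 0
Mode 0: guard c·x = 5.2833 hit at Δt = 0.7577 (t = 1.3802), x⁻ = (5.2833) → reset → x⁺ = (5.3759), jump to mode 3
Mode 3: guard c·x = -1.9248 hit at Δt = 1.3081 (t = 2.6883), x⁻ = (1.9248) → reset → x⁺ = (1.9688), jump to mode 2
Mode 2: guard c·x = -1.7590 hit at Δt = 0.1872 (t = 2.8755), x⁻ = (1.7590) → reset → x⁺ = (2.0207), jump to mode 0
Mode 0: flow for 0.5398 to horizon, guard not reached → x = (4.1621)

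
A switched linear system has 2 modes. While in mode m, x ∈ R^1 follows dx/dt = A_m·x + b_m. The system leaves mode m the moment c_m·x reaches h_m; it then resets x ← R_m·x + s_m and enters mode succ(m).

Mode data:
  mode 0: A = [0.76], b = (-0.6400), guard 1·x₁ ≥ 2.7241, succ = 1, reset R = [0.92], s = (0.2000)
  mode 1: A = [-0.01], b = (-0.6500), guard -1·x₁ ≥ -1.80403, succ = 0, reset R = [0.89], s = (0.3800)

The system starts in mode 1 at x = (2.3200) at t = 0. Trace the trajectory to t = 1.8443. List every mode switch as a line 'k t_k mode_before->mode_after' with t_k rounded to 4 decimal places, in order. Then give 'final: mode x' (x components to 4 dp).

1 0.7694 1->0
2 1.4250 0->1
final: 1 2.4229

Mode 1: guard c·x = -1.8040 hit at Δt = 0.7694 (t = 0.7694), x⁻ = (1.8040) → reset → x⁺ = (1.9856), jump to mode 0
Mode 0: guard c·x = 2.7241 hit at Δt = 0.6556 (t = 1.4250), x⁻ = (2.7241) → reset → x⁺ = (2.7062), jump to mode 1
Mode 1: flow for 0.4193 to horizon, guard not reached → x = (2.4229)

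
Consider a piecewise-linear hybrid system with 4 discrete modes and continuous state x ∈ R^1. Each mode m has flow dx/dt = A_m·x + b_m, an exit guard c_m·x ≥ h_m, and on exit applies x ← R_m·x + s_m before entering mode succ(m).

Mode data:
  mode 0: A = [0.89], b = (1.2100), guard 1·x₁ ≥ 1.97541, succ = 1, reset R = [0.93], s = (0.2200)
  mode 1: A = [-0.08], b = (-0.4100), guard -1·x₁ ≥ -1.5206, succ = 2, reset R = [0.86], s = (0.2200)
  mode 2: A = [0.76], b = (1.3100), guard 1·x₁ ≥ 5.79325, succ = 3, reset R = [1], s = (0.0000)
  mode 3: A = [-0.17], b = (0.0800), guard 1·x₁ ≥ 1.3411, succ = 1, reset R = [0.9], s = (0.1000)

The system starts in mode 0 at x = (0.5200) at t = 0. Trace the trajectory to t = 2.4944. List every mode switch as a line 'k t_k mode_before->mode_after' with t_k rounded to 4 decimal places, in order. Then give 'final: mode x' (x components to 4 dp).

Mode 0: guard c·x = 1.9754 hit at Δt = 0.6443 (t = 0.6443), x⁻ = (1.9754) → reset → x⁺ = (2.0571), jump to mode 1
Mode 1: guard c·x = -1.5206 hit at Δt = 0.9705 (t = 1.6148), x⁻ = (1.5206) → reset → x⁺ = (1.5277), jump to mode 2
Mode 2: flow for 0.8796 to horizon, guard not reached → x = (4.6207)

1 0.6443 0->1
2 1.6148 1->2
final: 2 4.6207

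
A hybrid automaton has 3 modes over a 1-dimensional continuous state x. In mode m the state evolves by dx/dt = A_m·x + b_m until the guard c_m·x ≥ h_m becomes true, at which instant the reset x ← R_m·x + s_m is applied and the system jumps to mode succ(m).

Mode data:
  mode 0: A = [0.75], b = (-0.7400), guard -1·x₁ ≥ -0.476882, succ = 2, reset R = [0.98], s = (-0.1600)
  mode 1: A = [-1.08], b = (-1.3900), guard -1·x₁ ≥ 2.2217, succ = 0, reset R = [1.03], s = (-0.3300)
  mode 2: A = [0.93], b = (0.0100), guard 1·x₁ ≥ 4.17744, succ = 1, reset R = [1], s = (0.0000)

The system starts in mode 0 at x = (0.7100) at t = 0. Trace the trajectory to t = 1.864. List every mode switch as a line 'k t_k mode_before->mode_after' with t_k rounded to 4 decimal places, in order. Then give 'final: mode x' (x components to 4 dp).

Mode 0: guard c·x = -0.4769 hit at Δt = 0.8149 (t = 0.8149), x⁻ = (0.4769) → reset → x⁺ = (0.3073), jump to mode 2
Mode 2: flow for 1.0491 to horizon, guard not reached → x = (0.8331)

1 0.8149 0->2
final: 2 0.8331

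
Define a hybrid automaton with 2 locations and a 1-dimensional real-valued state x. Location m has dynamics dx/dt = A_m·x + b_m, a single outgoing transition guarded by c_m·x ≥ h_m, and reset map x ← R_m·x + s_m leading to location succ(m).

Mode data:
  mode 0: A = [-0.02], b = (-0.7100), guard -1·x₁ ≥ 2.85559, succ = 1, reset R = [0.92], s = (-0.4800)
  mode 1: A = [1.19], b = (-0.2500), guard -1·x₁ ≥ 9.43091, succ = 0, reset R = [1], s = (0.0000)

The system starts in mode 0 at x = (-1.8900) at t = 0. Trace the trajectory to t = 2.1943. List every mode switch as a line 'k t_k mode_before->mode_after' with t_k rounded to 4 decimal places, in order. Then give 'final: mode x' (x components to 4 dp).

1 1.4575 0->1
final: 1 -7.7618

Mode 0: guard c·x = 2.8556 hit at Δt = 1.4575 (t = 1.4575), x⁻ = (-2.8556) → reset → x⁺ = (-3.1071), jump to mode 1
Mode 1: flow for 0.7368 to horizon, guard not reached → x = (-7.7618)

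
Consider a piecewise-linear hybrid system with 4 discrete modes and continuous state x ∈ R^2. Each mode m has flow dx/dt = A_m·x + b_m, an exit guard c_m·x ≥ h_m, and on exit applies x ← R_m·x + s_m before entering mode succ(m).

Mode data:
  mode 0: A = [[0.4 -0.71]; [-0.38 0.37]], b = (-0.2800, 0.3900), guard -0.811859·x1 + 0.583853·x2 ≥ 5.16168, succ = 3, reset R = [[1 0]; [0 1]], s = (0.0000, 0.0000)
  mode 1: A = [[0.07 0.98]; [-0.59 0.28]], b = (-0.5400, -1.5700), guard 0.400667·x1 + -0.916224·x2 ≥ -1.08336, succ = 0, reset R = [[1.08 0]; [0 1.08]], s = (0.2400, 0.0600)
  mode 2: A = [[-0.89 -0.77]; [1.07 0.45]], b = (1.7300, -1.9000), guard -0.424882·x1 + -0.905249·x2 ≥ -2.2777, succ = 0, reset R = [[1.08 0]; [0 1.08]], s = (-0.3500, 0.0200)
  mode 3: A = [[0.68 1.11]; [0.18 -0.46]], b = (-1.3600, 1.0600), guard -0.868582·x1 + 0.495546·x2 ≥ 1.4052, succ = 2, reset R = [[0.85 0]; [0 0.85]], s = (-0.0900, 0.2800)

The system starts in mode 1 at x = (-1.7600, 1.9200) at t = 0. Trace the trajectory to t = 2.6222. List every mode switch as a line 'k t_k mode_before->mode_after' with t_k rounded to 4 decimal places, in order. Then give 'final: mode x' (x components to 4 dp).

1 1.4977 1->0
final: 0 -2.3236 2.8677

Mode 1: guard c·x = -1.0834 hit at Δt = 1.4977 (t = 1.4977), x⁻ = (-0.2618, 1.0680) → reset → x⁺ = (-0.0427, 1.2134), jump to mode 0
Mode 0: flow for 1.1245 to horizon, guard not reached → x = (-2.3236, 2.8677)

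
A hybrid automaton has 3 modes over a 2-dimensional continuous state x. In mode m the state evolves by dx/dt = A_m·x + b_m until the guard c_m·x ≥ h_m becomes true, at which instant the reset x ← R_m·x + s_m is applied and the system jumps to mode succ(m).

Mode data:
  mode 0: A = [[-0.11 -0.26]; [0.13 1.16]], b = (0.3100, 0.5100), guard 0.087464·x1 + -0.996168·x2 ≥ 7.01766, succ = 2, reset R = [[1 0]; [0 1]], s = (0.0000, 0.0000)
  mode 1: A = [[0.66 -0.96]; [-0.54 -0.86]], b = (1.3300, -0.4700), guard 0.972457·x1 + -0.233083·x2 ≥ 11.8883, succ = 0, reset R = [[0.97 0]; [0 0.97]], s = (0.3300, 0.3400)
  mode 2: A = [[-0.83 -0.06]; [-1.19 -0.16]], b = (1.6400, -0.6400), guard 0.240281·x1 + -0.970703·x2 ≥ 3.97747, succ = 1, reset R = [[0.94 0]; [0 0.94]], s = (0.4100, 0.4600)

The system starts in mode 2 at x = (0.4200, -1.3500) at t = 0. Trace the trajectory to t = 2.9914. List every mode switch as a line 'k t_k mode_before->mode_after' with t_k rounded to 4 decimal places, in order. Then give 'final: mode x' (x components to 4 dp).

Mode 2: guard c·x = 3.9775 hit at Δt = 1.4554 (t = 1.4554), x⁻ = (1.6443, -3.6905) → reset → x⁺ = (1.9557, -3.0091), jump to mode 1
Mode 1: guard c·x = 11.8883 hit at Δt = 1.1200 (t = 2.5754), x⁻ = (11.2475, -4.0782) → reset → x⁺ = (11.2401, -3.6158), jump to mode 0
Mode 0: flow for 0.4160 to horizon, guard not reached → x = (11.3039, -4.8032)

1 1.4554 2->1
2 2.5754 1->0
final: 0 11.3039 -4.8032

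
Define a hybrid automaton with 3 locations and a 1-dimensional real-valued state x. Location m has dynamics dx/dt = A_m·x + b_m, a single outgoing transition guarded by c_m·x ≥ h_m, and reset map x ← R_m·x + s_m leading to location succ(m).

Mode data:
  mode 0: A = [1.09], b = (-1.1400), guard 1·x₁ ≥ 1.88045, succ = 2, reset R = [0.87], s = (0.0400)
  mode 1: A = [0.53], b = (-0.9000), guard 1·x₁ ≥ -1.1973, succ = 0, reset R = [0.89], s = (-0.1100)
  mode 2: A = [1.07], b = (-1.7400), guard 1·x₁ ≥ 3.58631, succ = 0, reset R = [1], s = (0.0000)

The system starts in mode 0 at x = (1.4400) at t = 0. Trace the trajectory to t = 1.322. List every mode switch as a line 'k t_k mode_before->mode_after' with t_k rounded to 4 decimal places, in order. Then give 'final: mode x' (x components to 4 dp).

1 0.6883 0->2
final: 2 1.7243

Mode 0: guard c·x = 1.8804 hit at Δt = 0.6883 (t = 0.6883), x⁻ = (1.8804) → reset → x⁺ = (1.6760), jump to mode 2
Mode 2: flow for 0.6337 to horizon, guard not reached → x = (1.7243)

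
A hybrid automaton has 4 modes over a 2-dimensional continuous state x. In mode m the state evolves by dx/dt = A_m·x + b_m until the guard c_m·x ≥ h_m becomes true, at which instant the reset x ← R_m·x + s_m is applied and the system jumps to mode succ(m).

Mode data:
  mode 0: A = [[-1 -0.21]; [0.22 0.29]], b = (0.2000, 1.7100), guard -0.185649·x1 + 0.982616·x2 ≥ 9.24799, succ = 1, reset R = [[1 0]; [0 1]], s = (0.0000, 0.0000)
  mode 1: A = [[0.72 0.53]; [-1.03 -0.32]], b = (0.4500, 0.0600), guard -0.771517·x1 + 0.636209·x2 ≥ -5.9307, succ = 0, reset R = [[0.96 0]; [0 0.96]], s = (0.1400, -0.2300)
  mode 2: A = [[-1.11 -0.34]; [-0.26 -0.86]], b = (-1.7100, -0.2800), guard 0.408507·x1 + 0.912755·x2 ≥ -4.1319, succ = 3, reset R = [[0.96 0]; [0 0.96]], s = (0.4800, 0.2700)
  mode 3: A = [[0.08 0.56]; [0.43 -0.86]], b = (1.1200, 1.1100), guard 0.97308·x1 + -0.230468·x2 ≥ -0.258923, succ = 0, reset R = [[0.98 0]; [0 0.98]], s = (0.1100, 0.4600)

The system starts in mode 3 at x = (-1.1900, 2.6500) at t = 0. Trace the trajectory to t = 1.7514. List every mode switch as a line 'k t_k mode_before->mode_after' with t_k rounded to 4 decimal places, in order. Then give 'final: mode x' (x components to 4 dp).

Mode 3: guard c·x = -0.2589 hit at Δt = 0.5948 (t = 0.5948), x⁻ = (0.2128, 2.0221) → reset → x⁺ = (0.3186, 2.4417), jump to mode 0
Mode 0: flow for 1.1566 to horizon, guard not reached → x = (-0.3870, 5.7600)

1 0.5948 3->0
final: 0 -0.3870 5.7600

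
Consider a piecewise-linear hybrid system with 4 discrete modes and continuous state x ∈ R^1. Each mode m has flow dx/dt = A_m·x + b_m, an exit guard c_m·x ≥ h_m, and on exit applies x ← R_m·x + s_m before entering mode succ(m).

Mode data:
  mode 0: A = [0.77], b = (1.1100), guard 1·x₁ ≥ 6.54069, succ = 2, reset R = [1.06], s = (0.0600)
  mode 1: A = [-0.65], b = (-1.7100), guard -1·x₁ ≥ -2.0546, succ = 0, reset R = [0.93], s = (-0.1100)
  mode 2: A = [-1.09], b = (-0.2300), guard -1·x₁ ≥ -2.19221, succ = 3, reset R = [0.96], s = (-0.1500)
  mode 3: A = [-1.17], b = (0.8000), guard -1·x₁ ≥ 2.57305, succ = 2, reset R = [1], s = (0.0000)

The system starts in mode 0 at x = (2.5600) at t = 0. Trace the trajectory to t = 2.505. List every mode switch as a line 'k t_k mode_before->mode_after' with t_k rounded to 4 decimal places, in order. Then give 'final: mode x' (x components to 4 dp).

Mode 0: guard c·x = 6.5407 hit at Δt = 0.8968 (t = 0.8968), x⁻ = (6.5407) → reset → x⁺ = (6.9931), jump to mode 2
Mode 2: guard c·x = -2.1922 hit at Δt = 1.0072 (t = 1.9040), x⁻ = (2.1922) → reset → x⁺ = (1.9545), jump to mode 3
Mode 3: flow for 0.6010 to horizon, guard not reached → x = (1.3128)

1 0.8968 0->2
2 1.9040 2->3
final: 3 1.3128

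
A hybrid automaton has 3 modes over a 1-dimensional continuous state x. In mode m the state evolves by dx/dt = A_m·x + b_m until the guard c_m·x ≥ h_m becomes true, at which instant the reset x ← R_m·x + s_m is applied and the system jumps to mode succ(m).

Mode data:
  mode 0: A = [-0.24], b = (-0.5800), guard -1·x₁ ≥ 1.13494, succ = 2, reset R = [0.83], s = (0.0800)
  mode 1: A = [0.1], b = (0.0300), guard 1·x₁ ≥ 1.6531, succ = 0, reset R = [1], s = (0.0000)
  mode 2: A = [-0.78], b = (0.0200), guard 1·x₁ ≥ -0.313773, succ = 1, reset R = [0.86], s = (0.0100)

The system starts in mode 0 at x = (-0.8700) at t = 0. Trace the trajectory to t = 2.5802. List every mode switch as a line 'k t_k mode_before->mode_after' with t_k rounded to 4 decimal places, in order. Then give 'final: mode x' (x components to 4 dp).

1 0.7829 0->2
2 2.0154 2->1
final: 1 -0.2575

Mode 0: guard c·x = 1.1349 hit at Δt = 0.7829 (t = 0.7829), x⁻ = (-1.1349) → reset → x⁺ = (-0.8620), jump to mode 2
Mode 2: guard c·x = -0.3138 hit at Δt = 1.2325 (t = 2.0154), x⁻ = (-0.3138) → reset → x⁺ = (-0.2598), jump to mode 1
Mode 1: flow for 0.5648 to horizon, guard not reached → x = (-0.2575)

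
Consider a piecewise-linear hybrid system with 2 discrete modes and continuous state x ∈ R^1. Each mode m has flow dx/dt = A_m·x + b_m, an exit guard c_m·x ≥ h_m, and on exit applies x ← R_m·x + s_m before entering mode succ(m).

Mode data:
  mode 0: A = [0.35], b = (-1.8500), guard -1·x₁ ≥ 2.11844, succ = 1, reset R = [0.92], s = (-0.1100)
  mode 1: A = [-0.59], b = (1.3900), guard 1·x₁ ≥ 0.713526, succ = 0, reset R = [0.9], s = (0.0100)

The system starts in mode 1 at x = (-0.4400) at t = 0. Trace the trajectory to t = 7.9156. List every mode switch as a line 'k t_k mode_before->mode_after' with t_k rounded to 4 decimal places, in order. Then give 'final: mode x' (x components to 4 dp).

1 0.9017 1->0
2 2.2409 0->1
3 3.9169 1->0
4 5.2561 0->1
5 6.9320 1->0
final: 0 -1.2519

Mode 1: guard c·x = 0.7135 hit at Δt = 0.9017 (t = 0.9017), x⁻ = (0.7135) → reset → x⁺ = (0.6522), jump to mode 0
Mode 0: guard c·x = 2.1184 hit at Δt = 1.3392 (t = 2.2409), x⁻ = (-2.1184) → reset → x⁺ = (-2.0590), jump to mode 1
Mode 1: guard c·x = 0.7135 hit at Δt = 1.6760 (t = 3.9169), x⁻ = (0.7135) → reset → x⁺ = (0.6522), jump to mode 0
Mode 0: guard c·x = 2.1184 hit at Δt = 1.3392 (t = 5.2561), x⁻ = (-2.1184) → reset → x⁺ = (-2.0590), jump to mode 1
Mode 1: guard c·x = 0.7135 hit at Δt = 1.6760 (t = 6.9320), x⁻ = (0.7135) → reset → x⁺ = (0.6522), jump to mode 0
Mode 0: flow for 0.9836 to horizon, guard not reached → x = (-1.2519)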